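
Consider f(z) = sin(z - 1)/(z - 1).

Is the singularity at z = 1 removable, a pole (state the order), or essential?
Let u = z - 1. The argument of sin is z - 1 = u, so
  f = sin(u)/u = ((u) - (u)^3/6 + ...)/u = 1 - (1/6)*u^2 + ...
The Laurent expansion about u = 0 has no negative powers; equivalently lim_{z→1} f(z) = 1 exists and is finite.
So the singularity is removable.

Final answer: removable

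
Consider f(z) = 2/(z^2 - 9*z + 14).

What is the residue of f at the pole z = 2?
Write f(z) = P(z)/Q(z) with P(z) = 2 and Q(z) = z^2 - 9*z + 14.
The denominator factors as Q(z) = (z - 7)*(z - 2), so z = 2 is a simple zero of Q and P is analytic there; z = 2 is therefore a simple pole and
  Res(f, z₀) = P(z₀)/Q'(z₀).

Q'(z) = 2*z - 9, so Q'(2) = -5.
P(2) = 2.

Res(f, 2) = (2)/(-5) = -2/5

Final answer: -2/5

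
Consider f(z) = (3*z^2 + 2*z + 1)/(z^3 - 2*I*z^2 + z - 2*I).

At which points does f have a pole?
The singularities of f are the zeros of the denominator. Factoring,
  z^3 - 2*I*z^2 + z - 2*I = (z + I)*(z - I)*(z - 2*I)
so the candidates are z = -I, z = I, z = 2*I.

Check the numerator P(z) = 3*z^2 + 2*z + 1 at each one:
  P(-I) = -2 - 2*I ≠ 0, so z = -I is a (simple) pole.
  P(I) = -2 + 2*I ≠ 0, so z = I is a (simple) pole.
  P(2*I) = -11 + 4*I ≠ 0, so z = 2*I is a (simple) pole.

Poles of f: {-I, I, 2*I}

Final answer: {-I, I, 2*I}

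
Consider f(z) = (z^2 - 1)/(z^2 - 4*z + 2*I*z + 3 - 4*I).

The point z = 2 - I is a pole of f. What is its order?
Factor the denominator:
  z^2 - 4*z + 2*I*z + 3 - 4*I = (z - 2 + I)^2

The numerator P(z) = z^2 - 1 has P(2 - I) = 2 - 4*I ≠ 0, so no factor of (z - 2 + I) cancels.
Near z = 2 - I we can therefore write f(z) = g(z)/(z - 2 + I)^2 with g analytic at 2 - I and g(2 - I) ≠ 0 (g is just the numerator).

Hence z = 2 - I is a pole of order 2.

Final answer: 2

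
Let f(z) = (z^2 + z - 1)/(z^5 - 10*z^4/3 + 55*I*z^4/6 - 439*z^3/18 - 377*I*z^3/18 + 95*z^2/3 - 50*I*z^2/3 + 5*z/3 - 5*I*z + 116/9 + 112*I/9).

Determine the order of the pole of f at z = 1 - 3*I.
3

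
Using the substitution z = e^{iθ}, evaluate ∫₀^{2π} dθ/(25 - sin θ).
Call the integral J. The integrand is 2π-periodic and we integrate over a full period, so shifting θ does not change the value (θ → θ + π/2 turns sin θ into cos θ; θ → θ + π flips the sign of the trig term). Hence
  J = ∫₀^{2π} dθ/(25 + cos θ).
Put z = e^{iθ}: then cos θ = (z + 1/z)/2, dθ = dz/(iz), and z runs once counterclockwise around |z| = 1:
  J = ∮_{|z|=1} 1/(25 + (z + 1/z)/2) · dz/(iz) = (2/i) ∮_{|z|=1} dz/(z^2 + 50*z + 1).
The roots of z^2 + 50*z + 1 are z = (-25 ± sqrt(25^2 - 1^2)), with sqrt(624) = 4*sqrt(39); their product is 1, so only z₊ = -25 + 4*sqrt(39) lies inside the unit circle (z₋ = -25 - 4*sqrt(39) lies outside).
z₊ is a simple zero of q(z) = z^2 + 50*z + 1, so Res(1/q, z₊) = 1/q'(z₊) with q'(z) = 2*z + 50; and q'(z₊) = (z₊ - z₋) = 8*sqrt(39).
Therefore J = (2/i) · 2πi · 1/(8*sqrt(39)) = 2*pi/(4*sqrt(39)) = sqrt(39)*pi/78

Final answer: sqrt(39)*pi/78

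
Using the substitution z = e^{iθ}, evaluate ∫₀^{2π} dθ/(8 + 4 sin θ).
Call the integral J. The integrand is 2π-periodic and we integrate over a full period, so shifting θ does not change the value (θ → θ + π/2 turns sin θ into cos θ). Hence
  J = ∫₀^{2π} dθ/(8 + 4 cos θ).
Put z = e^{iθ}: then cos θ = (z + 1/z)/2, dθ = dz/(iz), and z runs once counterclockwise around |z| = 1:
  J = ∮_{|z|=1} 1/(8 + 4*(z + 1/z)/2) · dz/(iz) = (2/i) ∮_{|z|=1} dz/(4*z^2 + 16*z + 4).
The roots of 4*z^2 + 16*z + 4 are z = (-8 ± sqrt(8^2 - 4^2))/4, with sqrt(48) = 4*sqrt(3); their product is 1, so only z₊ = -2 + sqrt(3) lies inside the unit circle (z₋ = -2 - sqrt(3) lies outside).
z₊ is a simple zero of q(z) = 4*z^2 + 16*z + 4, so Res(1/q, z₊) = 1/q'(z₊) with q'(z) = 8*z + 16; and q'(z₊) = 4*(z₊ - z₋) = 8*sqrt(3).
Therefore J = (2/i) · 2πi · 1/(8*sqrt(3)) = 2*pi/(4*sqrt(3)) = sqrt(3)*pi/6

Final answer: sqrt(3)*pi/6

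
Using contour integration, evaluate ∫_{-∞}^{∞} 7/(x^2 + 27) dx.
Let f(z) = 7/(z^2 + 27). The denominator has no real zeros and deg Q - deg P = 2 ≥ 2, so the integral of f over the upper semicircle |z| = R tends to 0 as R → ∞. Closing the contour in the upper half-plane,
  ∫_{-∞}^{∞} f(x) dx = 2πi · Σ Res(f, z_k)  over the poles with Im z_k > 0.

Zeros of the denominator: z^2 + 27 = 0 gives z = ±3*sqrt(3)*I.
Upper half-plane: z = 3*sqrt(3)*I (simple).

Each pole is a simple zero of Q(z) = z^2 + 27, so Res(f, z₀) = P(z₀)/Q'(z₀) with P(z) = 7, Q'(z) = 2*z:
  Res(f, 3*sqrt(3)*I) = (7)/(6*sqrt(3)*I) = -7*sqrt(3)*I/18

∫_{-∞}^{∞} f(x) dx = 2πi · (-7*sqrt(3)*I/18) = 7*sqrt(3)*pi/9

Final answer: 7*sqrt(3)*pi/9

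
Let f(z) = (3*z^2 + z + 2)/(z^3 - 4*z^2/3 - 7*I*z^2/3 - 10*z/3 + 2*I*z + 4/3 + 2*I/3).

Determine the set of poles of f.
{-1 + I, 1/3 + I/3, 2 + I}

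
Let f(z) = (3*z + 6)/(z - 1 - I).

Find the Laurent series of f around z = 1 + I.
Put w = z - (1 + I), i.e. z = w + 1 + I. The denominator is w, so it suffices to rewrite the numerator in powers of w.

P(z) = 3*z + 6
P(w + 1 + I) = 9 + 3*I + 3*w

Dividing each term by w:
  f = (9 + 3*I)/w + 3

Substituting back w = z - 1 - I:
  f(z) = (9 + 3*I)/(z - 1 - I) + 3

The series is finite because the numerator is a polynomial; the negative powers form the principal part, and the coefficient of 1/(z - 1 - I) gives Res(f, 1 + I) = 9 + 3*I.

Final answer: (9 + 3*I)/(z - 1 - I) + 3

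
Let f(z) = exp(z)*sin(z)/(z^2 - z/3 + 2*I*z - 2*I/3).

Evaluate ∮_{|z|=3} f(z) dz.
pi*(-6/37 + 36*I/37)*exp(-2*I)*sinh(2) + pi*(36/37 + 6*I/37)*exp(1/3)*sin(1/3)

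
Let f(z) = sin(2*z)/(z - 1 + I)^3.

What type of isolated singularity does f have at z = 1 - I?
Write f(z) = g(z)/(z - 1 + I)^3 with g(z) = sin(2*z).
g is entire and g(1 - I) = sin(2 - 2*I) ≠ 0, so no factor of (z - 1 + I) cancels: the Laurent expansion of f about z = 1 - I starts at the power -3, i.e. lim_{z→z₀} (z - z₀)^3 f(z) = sin(2 - 2*I) is finite and nonzero.
So z = 1 - I is a pole of order 3.

Final answer: pole of order 3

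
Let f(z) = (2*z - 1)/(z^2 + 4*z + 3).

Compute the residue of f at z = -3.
Write f(z) = P(z)/Q(z) with P(z) = 2*z - 1 and Q(z) = z^2 + 4*z + 3.
The denominator factors as Q(z) = (z + 1)*(z + 3), so z = -3 is a simple zero of Q and P is analytic there; z = -3 is therefore a simple pole and
  Res(f, z₀) = P(z₀)/Q'(z₀).

Q'(z) = 2*z + 4, so Q'(-3) = -2.
P(-3) = -7.

Res(f, -3) = (-7)/(-2) = 7/2

Final answer: 7/2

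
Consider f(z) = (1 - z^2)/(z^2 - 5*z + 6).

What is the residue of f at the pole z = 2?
Write f(z) = P(z)/Q(z) with P(z) = 1 - z^2 and Q(z) = z^2 - 5*z + 6.
The denominator factors as Q(z) = (z - 2)*(z - 3), so z = 2 is a simple zero of Q and P is analytic there; z = 2 is therefore a simple pole and
  Res(f, z₀) = P(z₀)/Q'(z₀).

Q'(z) = 2*z - 5, so Q'(2) = -1.
P(2) = -3.

Res(f, 2) = (-3)/(-1) = 3

Final answer: 3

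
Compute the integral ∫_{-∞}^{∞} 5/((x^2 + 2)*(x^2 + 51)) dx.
5*pi*(-2*sqrt(51) + 51*sqrt(2))/4998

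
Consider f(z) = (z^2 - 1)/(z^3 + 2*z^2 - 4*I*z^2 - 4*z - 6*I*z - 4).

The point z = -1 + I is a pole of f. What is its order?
Factor the denominator:
  z^3 + 2*z^2 - 4*I*z^2 - 4*z - 6*I*z - 4 = (z + 1 - I)^2*(z - 2*I)

The numerator P(z) = z^2 - 1 has P(-1 + I) = -1 - 2*I ≠ 0, so no factor of (z + 1 - I) cancels.
Near z = -1 + I we can therefore write f(z) = g(z)/(z + 1 - I)^2 with g analytic at -1 + I and g(-1 + I) ≠ 0 (g is the numerator divided by the remaining denominator factors).

Hence z = -1 + I is a pole of order 2.

Final answer: 2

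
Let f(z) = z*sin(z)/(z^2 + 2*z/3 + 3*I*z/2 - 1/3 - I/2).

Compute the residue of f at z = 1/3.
Write f(z) = P(z)/Q(z) with P(z) = z*sin(z) and Q(z) = z^2 + 2*z/3 + 3*I*z/2 - 1/3 - I/2.
The denominator factors as Q(z) = (z + 1 + 3*I/2)*(z - 1/3), so z = 1/3 is a simple zero of Q and P is analytic there; z = 1/3 is therefore a simple pole and
  Res(f, z₀) = P(z₀)/Q'(z₀).

Q'(z) = 2*z + 2/3 + 3*I/2, so Q'(1/3) = 4/3 + 3*I/2.
P(1/3) = sin(1/3)/3.

Res(f, 1/3) = (sin(1/3)/3)/(4/3 + 3*I/2) = (16/145 - 18*I/145)*sin(1/3)

Final answer: (16/145 - 18*I/145)*sin(1/3)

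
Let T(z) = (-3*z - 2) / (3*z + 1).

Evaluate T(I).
-11/10 + 3*I/10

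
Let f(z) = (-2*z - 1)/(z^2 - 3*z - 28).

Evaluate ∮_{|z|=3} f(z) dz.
By the residue theorem, ∮_C f(z) dz = 2πi · (sum of the residues of f at the poles inside |z| = 3).

The denominator factors as (z + 4)*(z - 7), so the singularities of f are simple poles at z = -4, z = 7.
  |-4|² = 16 > 9 = 3², so this pole is outside the contour.
  |7|² = 49 > 9 = 3², so this pole is outside the contour.

No pole lies inside the contour, so f is analytic on and inside C and the integral is 0 (Cauchy's theorem).

Final answer: 0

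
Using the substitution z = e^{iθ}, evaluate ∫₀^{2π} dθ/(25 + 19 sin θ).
Call the integral J. The integrand is 2π-periodic and we integrate over a full period, so shifting θ does not change the value (θ → θ + π/2 turns sin θ into cos θ). Hence
  J = ∫₀^{2π} dθ/(25 + 19 cos θ).
Put z = e^{iθ}: then cos θ = (z + 1/z)/2, dθ = dz/(iz), and z runs once counterclockwise around |z| = 1:
  J = ∮_{|z|=1} 1/(25 + 19*(z + 1/z)/2) · dz/(iz) = (2/i) ∮_{|z|=1} dz/(19*z^2 + 50*z + 19).
The roots of 19*z^2 + 50*z + 19 are z = (-25 ± sqrt(25^2 - 19^2))/19, with sqrt(264) = 2*sqrt(66); their product is 1, so only z₊ = -25/19 + 2*sqrt(66)/19 lies inside the unit circle (z₋ = -25/19 - 2*sqrt(66)/19 lies outside).
z₊ is a simple zero of q(z) = 19*z^2 + 50*z + 19, so Res(1/q, z₊) = 1/q'(z₊) with q'(z) = 38*z + 50; and q'(z₊) = 19*(z₊ - z₋) = 4*sqrt(66).
Therefore J = (2/i) · 2πi · 1/(4*sqrt(66)) = 2*pi/(2*sqrt(66)) = sqrt(66)*pi/66

Final answer: sqrt(66)*pi/66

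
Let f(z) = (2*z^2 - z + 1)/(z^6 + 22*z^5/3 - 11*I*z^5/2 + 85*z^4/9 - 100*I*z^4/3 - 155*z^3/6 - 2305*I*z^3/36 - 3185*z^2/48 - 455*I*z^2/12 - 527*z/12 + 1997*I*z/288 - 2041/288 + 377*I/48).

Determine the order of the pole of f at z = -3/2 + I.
4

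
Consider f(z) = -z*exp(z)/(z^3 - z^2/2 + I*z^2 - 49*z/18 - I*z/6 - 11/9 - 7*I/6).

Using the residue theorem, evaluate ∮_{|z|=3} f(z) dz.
By the residue theorem, ∮_C f(z) dz = 2πi · (sum of the residues of f at the poles inside |z| = 3).

The denominator factors as (z - 2 + I/3)*(z + 1)*(z + 1/2 + 2*I/3), so the singularities of f are simple poles at z = 2 - I/3, z = -1, z = -1/2 - 2*I/3.
  |2 - I/3|² = 37/9 < 9 = 3², so this pole is inside the contour.
  |-1|² = 1 < 9 = 3², so this pole is inside the contour.
  |-1/2 - 2*I/3|² = 25/36 < 9 = 3², so this pole is inside the contour.

With P(z) = -z*exp(z) and Q(z) = z^3 - z^2/2 + I*z^2 - 49*z/18 - I*z/6 - 11/9 - 7*I/6, each pole is simple, so Res(f, z₀) = P(z₀)/Q'(z₀) with Q'(z) = 3*z^2 - z + 2*I*z - 49/18 - I/6.
  Res(f, 2 - I/3) = P(2 - I/3)/Q'(2 - I/3) = ((-2 + I/3)*exp(2 - I/3))/(137/18 + I/6) = (-2457/9389 + 465*I/9389)*exp(2 - I/3)
  Res(f, -1) = P(-1)/Q'(-1) = (exp(-1))/(23/18 - 13*I/6) = (207/1025 + 351*I/1025)*exp(-1)
  Res(f, -1/2 - 2*I/3) = P(-1/2 - 2*I/3)/Q'(-1/2 - 2*I/3) = ((1/2 + 2*I/3)*exp(-1/2 - 2*I/3))/(-53/36 + 3*I/2) = (342/5725 - 2244*I/5725)*exp(-1/2 - 2*I/3)

Sum of residues inside C: (342/5725 - 2244*I/5725)*exp(-1/2 - 2*I/3) + (207/1025 + 351*I/1025)*exp(-1) + (-2457/9389 + 465*I/9389)*exp(2 - I/3)
∮_C f(z) dz = 2πi · ((342/5725 - 2244*I/5725)*exp(-1/2 - 2*I/3) + (207/1025 + 351*I/1025)*exp(-1) + (-2457/9389 + 465*I/9389)*exp(2 - I/3)) = pi*(-930/9389 - 4914*I/9389)*exp(2 - I/3) + pi*(4488/5725 + 684*I/5725)*exp(-1/2 - 2*I/3) + pi*(-702/1025 + 414*I/1025)*exp(-1)

Final answer: pi*(-930/9389 - 4914*I/9389)*exp(2 - I/3) + pi*(4488/5725 + 684*I/5725)*exp(-1/2 - 2*I/3) + pi*(-702/1025 + 414*I/1025)*exp(-1)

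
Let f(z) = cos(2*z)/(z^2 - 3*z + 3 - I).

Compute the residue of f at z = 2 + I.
(1/5 - 2*I/5)*cos(4 + 2*I)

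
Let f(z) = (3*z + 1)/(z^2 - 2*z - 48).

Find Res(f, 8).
25/14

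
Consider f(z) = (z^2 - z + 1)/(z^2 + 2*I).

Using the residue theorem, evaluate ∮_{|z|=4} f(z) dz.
-2*I*pi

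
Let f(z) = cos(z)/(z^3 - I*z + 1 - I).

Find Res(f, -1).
(3/10 + I/10)*cos(1)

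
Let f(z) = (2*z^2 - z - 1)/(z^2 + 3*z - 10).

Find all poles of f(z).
{-5, 2}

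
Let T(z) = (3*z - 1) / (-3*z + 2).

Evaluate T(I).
-11/13 + 3*I/13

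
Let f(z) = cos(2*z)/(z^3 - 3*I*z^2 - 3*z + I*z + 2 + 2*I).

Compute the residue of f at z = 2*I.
(-3/10 - I/10)*cosh(4)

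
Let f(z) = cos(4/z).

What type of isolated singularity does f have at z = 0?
Let u = z. Then
  cos(4/u) = Σ_{k≥0} (-1)^k (4)^(2k)/((2k)!·u^(2k)) = 1 - 8/u^2 + 32/(3*u^4) + ...
which has infinitely many negative powers of u, so cos(4/z) has an essential singularity at z = 0.
So the singularity is essential.

Final answer: essential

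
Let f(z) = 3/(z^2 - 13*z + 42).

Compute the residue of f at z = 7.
3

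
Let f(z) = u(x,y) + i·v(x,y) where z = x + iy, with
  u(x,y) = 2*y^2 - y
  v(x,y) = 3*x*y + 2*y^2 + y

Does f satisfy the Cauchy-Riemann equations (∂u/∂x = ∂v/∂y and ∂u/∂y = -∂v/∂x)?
∂u/∂x = 0
∂v/∂y = 3*x + 4*y + 1
∂u/∂y = 4*y - 1
∂v/∂x = 3*y
∂u/∂x ≠ ∂v/∂y and ∂u/∂y ≠ -∂v/∂x; the Cauchy-Riemann equations are not satisfied, so f is not analytic.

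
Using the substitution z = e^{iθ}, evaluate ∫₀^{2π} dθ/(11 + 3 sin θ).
Call the integral J. The integrand is 2π-periodic and we integrate over a full period, so shifting θ does not change the value (θ → θ + π/2 turns sin θ into cos θ). Hence
  J = ∫₀^{2π} dθ/(11 + 3 cos θ).
Put z = e^{iθ}: then cos θ = (z + 1/z)/2, dθ = dz/(iz), and z runs once counterclockwise around |z| = 1:
  J = ∮_{|z|=1} 1/(11 + 3*(z + 1/z)/2) · dz/(iz) = (2/i) ∮_{|z|=1} dz/(3*z^2 + 22*z + 3).
The roots of 3*z^2 + 22*z + 3 are z = (-11 ± sqrt(11^2 - 3^2))/3, with sqrt(112) = 4*sqrt(7); their product is 1, so only z₊ = -11/3 + 4*sqrt(7)/3 lies inside the unit circle (z₋ = -11/3 - 4*sqrt(7)/3 lies outside).
z₊ is a simple zero of q(z) = 3*z^2 + 22*z + 3, so Res(1/q, z₊) = 1/q'(z₊) with q'(z) = 6*z + 22; and q'(z₊) = 3*(z₊ - z₋) = 8*sqrt(7).
Therefore J = (2/i) · 2πi · 1/(8*sqrt(7)) = 2*pi/(4*sqrt(7)) = sqrt(7)*pi/14

Final answer: sqrt(7)*pi/14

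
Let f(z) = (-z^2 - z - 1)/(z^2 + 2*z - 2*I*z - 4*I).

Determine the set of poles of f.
{-2, 2*I}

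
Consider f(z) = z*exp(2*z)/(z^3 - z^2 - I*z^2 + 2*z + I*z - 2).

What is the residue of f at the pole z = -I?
Write f(z) = P(z)/Q(z) with P(z) = z*exp(2*z) and Q(z) = z^3 - z^2 - I*z^2 + 2*z + I*z - 2.
The denominator factors as Q(z) = (z + I)*(z - 2*I)*(z - 1), so z = -I is a simple zero of Q and P is analytic there; z = -I is therefore a simple pole and
  Res(f, z₀) = P(z₀)/Q'(z₀).

Q'(z) = 3*z^2 - 2*z - 2*I*z + 2 + I, so Q'(-I) = -3 + 3*I.
P(-I) = -I*exp(-2*I).

Res(f, -I) = (-I*exp(-2*I))/(-3 + 3*I) = (-1/6 + I/6)*exp(-2*I)

Final answer: (-1/6 + I/6)*exp(-2*I)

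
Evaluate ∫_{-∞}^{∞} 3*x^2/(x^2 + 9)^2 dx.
pi/2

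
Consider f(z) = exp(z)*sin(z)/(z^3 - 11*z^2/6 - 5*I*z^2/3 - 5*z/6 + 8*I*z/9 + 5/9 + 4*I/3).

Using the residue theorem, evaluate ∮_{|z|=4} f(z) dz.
By the residue theorem, ∮_C f(z) dz = 2πi · (sum of the residues of f at the poles inside |z| = 4).

The denominator factors as (z + 2/3)*(z - 1 - 2*I/3)*(z - 3/2 - I), so the singularities of f are simple poles at z = -2/3, z = 1 + 2*I/3, z = 3/2 + I.
  |-2/3|² = 4/9 < 16 = 4², so this pole is inside the contour.
  |1 + 2*I/3|² = 13/9 < 16 = 4², so this pole is inside the contour.
  |3/2 + I|² = 13/4 < 16 = 4², so this pole is inside the contour.

With P(z) = exp(z)*sin(z) and Q(z) = z^3 - 11*z^2/6 - 5*I*z^2/3 - 5*z/6 + 8*I*z/9 + 5/9 + 4*I/3, each pole is simple, so Res(f, z₀) = P(z₀)/Q'(z₀) with Q'(z) = 3*z^2 - 11*z/3 - 10*I*z/3 - 5/6 + 8*I/9.
  Res(f, -2/3) = P(-2/3)/Q'(-2/3) = (-exp(-2/3)*sin(2/3))/(53/18 + 28*I/9) = (-954/5945 + 1008*I/5945)*exp(-2/3)*sin(2/3)
  Res(f, 1 + 2*I/3) = P(1 + 2*I/3)/Q'(1 + 2*I/3) = (exp(1 + 2*I/3)*sin(1 + 2*I/3))/(-11/18 - 8*I/9) = (-198/377 + 288*I/377)*exp(1 + 2*I/3)*sin(1 + 2*I/3)
  Res(f, 3/2 + I) = P(3/2 + I)/Q'(3/2 + I) = (exp(3/2 + I)*sin(3/2 + I))/(3/4 + 11*I/9) = (972/2665 - 1584*I/2665)*exp(3/2 + I)*sin(3/2 + I)

Sum of residues inside C: (-198/377 + 288*I/377)*exp(1 + 2*I/3)*sin(1 + 2*I/3) + (-954/5945 + 1008*I/5945)*exp(-2/3)*sin(2/3) + (972/2665 - 1584*I/2665)*exp(3/2 + I)*sin(3/2 + I)
∮_C f(z) dz = 2πi · ((-198/377 + 288*I/377)*exp(1 + 2*I/3)*sin(1 + 2*I/3) + (-954/5945 + 1008*I/5945)*exp(-2/3)*sin(2/3) + (972/2665 - 1584*I/2665)*exp(3/2 + I)*sin(3/2 + I)) = pi*(-576/377 - 396*I/377)*exp(1 + 2*I/3)*sin(1 + 2*I/3) + pi*(-2016/5945 - 1908*I/5945)*exp(-2/3)*sin(2/3) + pi*(3168/2665 + 1944*I/2665)*exp(3/2 + I)*sin(3/2 + I)

Final answer: pi*(-576/377 - 396*I/377)*exp(1 + 2*I/3)*sin(1 + 2*I/3) + pi*(-2016/5945 - 1908*I/5945)*exp(-2/3)*sin(2/3) + pi*(3168/2665 + 1944*I/2665)*exp(3/2 + I)*sin(3/2 + I)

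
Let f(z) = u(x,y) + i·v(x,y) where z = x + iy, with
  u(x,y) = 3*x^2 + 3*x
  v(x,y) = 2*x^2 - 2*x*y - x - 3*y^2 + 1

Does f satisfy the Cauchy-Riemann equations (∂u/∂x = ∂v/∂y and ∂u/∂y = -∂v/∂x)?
∂u/∂x = 6*x + 3
∂v/∂y = -2*x - 6*y
∂u/∂y = 0
∂v/∂x = 4*x - 2*y - 1
∂u/∂x ≠ ∂v/∂y and ∂u/∂y ≠ -∂v/∂x; the Cauchy-Riemann equations are not satisfied, so f is not analytic.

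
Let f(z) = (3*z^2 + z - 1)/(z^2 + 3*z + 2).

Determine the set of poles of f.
{-2, -1}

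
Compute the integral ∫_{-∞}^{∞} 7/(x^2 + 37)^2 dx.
Let f(z) = 7/(z^2 + 37)^2. The denominator has no real zeros and deg Q - deg P = 4 ≥ 2, so the integral of f over the upper semicircle |z| = R tends to 0 as R → ∞. Closing the contour in the upper half-plane,
  ∫_{-∞}^{∞} f(x) dx = 2πi · Σ Res(f, z_k)  over the poles with Im z_k > 0.

Zeros of the denominator: z^2 + 37 = 0 gives z = ±sqrt(37)*I.
Upper half-plane: z = sqrt(37)*I (a pole of order 2).

Write f(z) = g(z)/(z - sqrt(37)*I)^2 with g(z) = 7/(z + sqrt(37)*I)^2. For a double pole, Res(f, z₀) = g'(z₀):
  g'(z) = -14/(z + sqrt(37)*I)^3
  Res(f, sqrt(37)*I) = g'(sqrt(37)*I) = -7*sqrt(37)*I/5476

∫_{-∞}^{∞} f(x) dx = 2πi · (-7*sqrt(37)*I/5476) = 7*sqrt(37)*pi/2738

Final answer: 7*sqrt(37)*pi/2738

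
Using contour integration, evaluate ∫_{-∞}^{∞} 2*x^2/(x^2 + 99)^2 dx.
Let f(z) = 2*z^2/(z^2 + 99)^2. The denominator has no real zeros and deg Q - deg P = 2 ≥ 2, so the integral of f over the upper semicircle |z| = R tends to 0 as R → ∞. Closing the contour in the upper half-plane,
  ∫_{-∞}^{∞} f(x) dx = 2πi · Σ Res(f, z_k)  over the poles with Im z_k > 0.

Zeros of the denominator: z^2 + 99 = 0 gives z = ±3*sqrt(11)*I.
Upper half-plane: z = 3*sqrt(11)*I (a pole of order 2).

Write f(z) = g(z)/(z - 3*sqrt(11)*I)^2 with g(z) = 2*z^2/(z + 3*sqrt(11)*I)^2. For a double pole, Res(f, z₀) = g'(z₀):
  g'(z) = 12*sqrt(11)*I*z/(z + 3*sqrt(11)*I)^3
  Res(f, 3*sqrt(11)*I) = g'(3*sqrt(11)*I) = -sqrt(11)*I/66

∫_{-∞}^{∞} f(x) dx = 2πi · (-sqrt(11)*I/66) = sqrt(11)*pi/33

Final answer: sqrt(11)*pi/33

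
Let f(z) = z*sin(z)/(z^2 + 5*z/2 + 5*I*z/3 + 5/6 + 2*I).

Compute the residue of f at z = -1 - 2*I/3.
Write f(z) = P(z)/Q(z) with P(z) = z*sin(z) and Q(z) = z^2 + 5*z/2 + 5*I*z/3 + 5/6 + 2*I.
The denominator factors as Q(z) = (z + 1 + 2*I/3)*(z + 3/2 + I), so z = -1 - 2*I/3 is a simple zero of Q and P is analytic there; z = -1 - 2*I/3 is therefore a simple pole and
  Res(f, z₀) = P(z₀)/Q'(z₀).

Q'(z) = 2*z + 5/2 + 5*I/3, so Q'(-1 - 2*I/3) = 1/2 + I/3.
P(-1 - 2*I/3) = (1 + 2*I/3)*sin(1 + 2*I/3).

Res(f, -1 - 2*I/3) = ((1 + 2*I/3)*sin(1 + 2*I/3))/(1/2 + I/3) = 2*sin(1 + 2*I/3)

Final answer: 2*sin(1 + 2*I/3)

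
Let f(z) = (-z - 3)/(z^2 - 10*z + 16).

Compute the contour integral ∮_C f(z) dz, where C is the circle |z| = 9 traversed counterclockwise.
-2*I*pi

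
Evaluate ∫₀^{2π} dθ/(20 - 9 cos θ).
2*sqrt(319)*pi/319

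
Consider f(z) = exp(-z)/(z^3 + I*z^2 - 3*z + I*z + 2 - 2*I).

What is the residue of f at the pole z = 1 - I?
Write f(z) = P(z)/Q(z) with P(z) = exp(-z) and Q(z) = z^3 + I*z^2 - 3*z + I*z + 2 - 2*I.
The denominator factors as Q(z) = (z + 2)*(z - 1)*(z - 1 + I), so z = 1 - I is a simple zero of Q and P is analytic there; z = 1 - I is therefore a simple pole and
  Res(f, z₀) = P(z₀)/Q'(z₀).

Q'(z) = 3*z^2 + 2*I*z - 3 + I, so Q'(1 - I) = -1 - 3*I.
P(1 - I) = exp(-1 + I).

Res(f, 1 - I) = (exp(-1 + I))/(-1 - 3*I) = (-1/10 + 3*I/10)*exp(-1 + I)

Final answer: (-1/10 + 3*I/10)*exp(-1 + I)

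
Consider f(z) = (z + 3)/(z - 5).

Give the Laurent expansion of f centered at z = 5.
Put w = z - (5), i.e. z = w + 5. The denominator is w, so it suffices to rewrite the numerator in powers of w.

P(z) = z + 3
P(w + 5) = 8 + w

Dividing each term by w:
  f = 8/w + 1

Substituting back w = z - 5:
  f(z) = 8/(z - 5) + 1

The series is finite because the numerator is a polynomial; the negative powers form the principal part, and the coefficient of 1/(z - 5) gives Res(f, 5) = 8.

Final answer: 8/(z - 5) + 1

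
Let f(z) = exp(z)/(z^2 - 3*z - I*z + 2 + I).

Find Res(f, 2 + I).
Write f(z) = P(z)/Q(z) with P(z) = exp(z) and Q(z) = z^2 - 3*z - I*z + 2 + I.
The denominator factors as Q(z) = (z - 2 - I)*(z - 1), so z = 2 + I is a simple zero of Q and P is analytic there; z = 2 + I is therefore a simple pole and
  Res(f, z₀) = P(z₀)/Q'(z₀).

Q'(z) = 2*z - 3 - I, so Q'(2 + I) = 1 + I.
P(2 + I) = exp(2 + I).

Res(f, 2 + I) = (exp(2 + I))/(1 + I) = (1/2 - I/2)*exp(2 + I)

Final answer: (1/2 - I/2)*exp(2 + I)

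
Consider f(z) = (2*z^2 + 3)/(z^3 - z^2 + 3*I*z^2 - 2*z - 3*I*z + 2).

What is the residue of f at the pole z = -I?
Write f(z) = P(z)/Q(z) with P(z) = 2*z^2 + 3 and Q(z) = z^3 - z^2 + 3*I*z^2 - 2*z - 3*I*z + 2.
The denominator factors as Q(z) = (z + 2*I)*(z + I)*(z - 1), so z = -I is a simple zero of Q and P is analytic there; z = -I is therefore a simple pole and
  Res(f, z₀) = P(z₀)/Q'(z₀).

Q'(z) = 3*z^2 - 2*z + 6*I*z - 2 - 3*I, so Q'(-I) = 1 - I.
P(-I) = 1.

Res(f, -I) = (1)/(1 - I) = 1/2 + I/2

Final answer: 1/2 + I/2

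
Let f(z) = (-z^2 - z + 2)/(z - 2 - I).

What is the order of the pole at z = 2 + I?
Factor the denominator:
  z - 2 - I = (z - 2 - I)

The numerator P(z) = -z^2 - z + 2 has P(2 + I) = -3 - 5*I ≠ 0, so no factor of (z - 2 - I) cancels.
Near z = 2 + I we can therefore write f(z) = g(z)/(z - 2 - I) with g analytic at 2 + I and g(2 + I) ≠ 0 (g is just the numerator).

Hence z = 2 + I is a pole of order 1.

Final answer: 1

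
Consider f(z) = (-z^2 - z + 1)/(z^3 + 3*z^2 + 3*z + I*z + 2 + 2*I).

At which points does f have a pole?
{-2, -1 + I, -I}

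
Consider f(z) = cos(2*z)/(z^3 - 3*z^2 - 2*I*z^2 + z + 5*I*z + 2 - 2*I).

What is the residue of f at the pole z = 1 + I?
Write f(z) = P(z)/Q(z) with P(z) = cos(2*z) and Q(z) = z^3 - 3*z^2 - 2*I*z^2 + z + 5*I*z + 2 - 2*I.
The denominator factors as Q(z) = (z - 1 - I)*(z - 2)*(z - I), so z = 1 + I is a simple zero of Q and P is analytic there; z = 1 + I is therefore a simple pole and
  Res(f, z₀) = P(z₀)/Q'(z₀).

Q'(z) = 3*z^2 - 6*z - 4*I*z + 1 + 5*I, so Q'(1 + I) = -1 + I.
P(1 + I) = cos(2 + 2*I).

Res(f, 1 + I) = (cos(2 + 2*I))/(-1 + I) = (-1/2 - I/2)*cos(2 + 2*I)

Final answer: (-1/2 - I/2)*cos(2 + 2*I)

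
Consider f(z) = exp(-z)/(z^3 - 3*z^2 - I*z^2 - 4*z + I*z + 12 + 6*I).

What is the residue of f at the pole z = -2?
Write f(z) = P(z)/Q(z) with P(z) = exp(-z) and Q(z) = z^3 - 3*z^2 - I*z^2 - 4*z + I*z + 12 + 6*I.
The denominator factors as Q(z) = (z - 2 - I)*(z + 2)*(z - 3), so z = -2 is a simple zero of Q and P is analytic there; z = -2 is therefore a simple pole and
  Res(f, z₀) = P(z₀)/Q'(z₀).

Q'(z) = 3*z^2 - 6*z - 2*I*z - 4 + I, so Q'(-2) = 20 + 5*I.
P(-2) = exp(2).

Res(f, -2) = (exp(2))/(20 + 5*I) = (4/85 - I/85)*exp(2)

Final answer: (4/85 - I/85)*exp(2)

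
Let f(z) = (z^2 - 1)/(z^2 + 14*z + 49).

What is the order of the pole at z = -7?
2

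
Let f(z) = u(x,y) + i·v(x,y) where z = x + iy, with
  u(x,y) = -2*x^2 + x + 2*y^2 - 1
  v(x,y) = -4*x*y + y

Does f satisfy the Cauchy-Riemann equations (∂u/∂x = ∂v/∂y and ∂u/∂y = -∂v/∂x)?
∂u/∂x = 1 - 4*x
∂v/∂y = 1 - 4*x
∂u/∂y = 4*y
∂v/∂x = -4*y
∂u/∂x = ∂v/∂y and ∂u/∂y = -∂v/∂x hold identically; f is analytic.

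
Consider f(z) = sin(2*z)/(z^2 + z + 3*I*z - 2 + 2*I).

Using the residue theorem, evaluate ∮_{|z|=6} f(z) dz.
pi*(-1 + I)*sin(2 + 2*I) + pi*(1 + I)*sinh(4)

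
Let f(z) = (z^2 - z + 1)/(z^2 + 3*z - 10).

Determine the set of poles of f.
The singularities of f are the zeros of the denominator. Factoring,
  z^2 + 3*z - 10 = (z - 2)*(z + 5)
so the candidates are z = 2, z = -5.

Check the numerator P(z) = z^2 - z + 1 at each one:
  P(2) = 3 ≠ 0, so z = 2 is a (simple) pole.
  P(-5) = 31 ≠ 0, so z = -5 is a (simple) pole.

Poles of f: {-5, 2}

Final answer: {-5, 2}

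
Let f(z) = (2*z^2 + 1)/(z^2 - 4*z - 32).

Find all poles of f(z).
The singularities of f are the zeros of the denominator. Factoring,
  z^2 - 4*z - 32 = (z - 8)*(z + 4)
so the candidates are z = 8, z = -4.

Check the numerator P(z) = 2*z^2 + 1 at each one:
  P(8) = 129 ≠ 0, so z = 8 is a (simple) pole.
  P(-4) = 33 ≠ 0, so z = -4 is a (simple) pole.

Poles of f: {-4, 8}

Final answer: {-4, 8}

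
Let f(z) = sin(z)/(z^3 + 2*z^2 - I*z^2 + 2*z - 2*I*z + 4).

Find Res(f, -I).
Write f(z) = P(z)/Q(z) with P(z) = sin(z) and Q(z) = z^3 + 2*z^2 - I*z^2 + 2*z - 2*I*z + 4.
The denominator factors as Q(z) = (z + I)*(z - 2*I)*(z + 2), so z = -I is a simple zero of Q and P is analytic there; z = -I is therefore a simple pole and
  Res(f, z₀) = P(z₀)/Q'(z₀).

Q'(z) = 3*z^2 + 4*z - 2*I*z + 2 - 2*I, so Q'(-I) = -3 - 6*I.
P(-I) = -I*sinh(1).

Res(f, -I) = (-I*sinh(1))/(-3 - 6*I) = (2/15 + I/15)*sinh(1)

Final answer: (2/15 + I/15)*sinh(1)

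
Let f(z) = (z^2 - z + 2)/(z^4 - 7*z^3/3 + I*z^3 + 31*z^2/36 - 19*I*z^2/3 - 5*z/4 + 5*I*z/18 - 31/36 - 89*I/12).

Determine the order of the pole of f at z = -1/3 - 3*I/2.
Factor the denominator:
  z^4 - 7*z^3/3 + I*z^3 + 31*z^2/36 - 19*I*z^2/3 - 5*z/4 + 5*I*z/18 - 31/36 - 89*I/12 = (z + 1/3 + 3*I/2)^2*(z - I)*(z - 3 - I)

The numerator P(z) = z^2 - z + 2 has P(-1/3 - 3*I/2) = 7/36 + 5*I/2 ≠ 0, so no factor of (z + 1/3 + 3*I/2) cancels.
Near z = -1/3 - 3*I/2 we can therefore write f(z) = g(z)/(z + 1/3 + 3*I/2)^2 with g analytic at -1/3 - 3*I/2 and g(-1/3 - 3*I/2) ≠ 0 (g is the numerator divided by the remaining denominator factors).

Hence z = -1/3 - 3*I/2 is a pole of order 2.

Final answer: 2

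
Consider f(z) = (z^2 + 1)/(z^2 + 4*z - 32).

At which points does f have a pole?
The singularities of f are the zeros of the denominator. Factoring,
  z^2 + 4*z - 32 = (z - 4)*(z + 8)
so the candidates are z = 4, z = -8.

Check the numerator P(z) = z^2 + 1 at each one:
  P(4) = 17 ≠ 0, so z = 4 is a (simple) pole.
  P(-8) = 65 ≠ 0, so z = -8 is a (simple) pole.

Poles of f: {-8, 4}

Final answer: {-8, 4}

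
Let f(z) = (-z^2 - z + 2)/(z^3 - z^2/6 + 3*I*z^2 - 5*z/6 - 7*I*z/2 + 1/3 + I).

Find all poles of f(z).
{-1 - 3*I, 1/2, 2/3}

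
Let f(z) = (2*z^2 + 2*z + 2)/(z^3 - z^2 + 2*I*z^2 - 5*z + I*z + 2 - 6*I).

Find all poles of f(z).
The singularities of f are the zeros of the denominator. Factoring,
  z^3 - z^2 + 2*I*z^2 - 5*z + I*z + 2 - 6*I = (z - 1 + I)*(z - 2 + I)*(z + 2)
so the candidates are z = 1 - I, z = 2 - I, z = -2.

Check the numerator P(z) = 2*z^2 + 2*z + 2 at each one:
  P(1 - I) = 4 - 6*I ≠ 0, so z = 1 - I is a (simple) pole.
  P(2 - I) = 12 - 10*I ≠ 0, so z = 2 - I is a (simple) pole.
  P(-2) = 6 ≠ 0, so z = -2 is a (simple) pole.

Poles of f: {-2, 1 - I, 2 - I}

Final answer: {-2, 1 - I, 2 - I}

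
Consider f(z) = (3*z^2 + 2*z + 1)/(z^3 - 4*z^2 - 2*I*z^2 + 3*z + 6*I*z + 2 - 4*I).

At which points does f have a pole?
The singularities of f are the zeros of the denominator. Factoring,
  z^3 - 4*z^2 - 2*I*z^2 + 3*z + 6*I*z + 2 - 4*I = (z - 2 - I)*(z - 2)*(z - I)
so the candidates are z = 2 + I, z = 2, z = I.

Check the numerator P(z) = 3*z^2 + 2*z + 1 at each one:
  P(2 + I) = 14 + 14*I ≠ 0, so z = 2 + I is a (simple) pole.
  P(2) = 17 ≠ 0, so z = 2 is a (simple) pole.
  P(I) = -2 + 2*I ≠ 0, so z = I is a (simple) pole.

Poles of f: {I, 2, 2 + I}

Final answer: {I, 2, 2 + I}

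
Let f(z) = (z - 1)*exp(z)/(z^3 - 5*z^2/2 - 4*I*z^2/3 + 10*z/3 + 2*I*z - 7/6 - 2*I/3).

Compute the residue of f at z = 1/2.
Write f(z) = P(z)/Q(z) with P(z) = (z - 1)*exp(z) and Q(z) = z^3 - 5*z^2/2 - 4*I*z^2/3 + 10*z/3 + 2*I*z - 7/6 - 2*I/3.
The denominator factors as Q(z) = (z - 1/2)*(z - 1 - 2*I)*(z - 1 + 2*I/3), so z = 1/2 is a simple zero of Q and P is analytic there; z = 1/2 is therefore a simple pole and
  Res(f, z₀) = P(z₀)/Q'(z₀).

Q'(z) = 3*z^2 - 5*z - 8*I*z/3 + 10/3 + 2*I, so Q'(1/2) = 19/12 + 2*I/3.
P(1/2) = -exp(1/2)/2.

Res(f, 1/2) = (-exp(1/2)/2)/(19/12 + 2*I/3) = (-114/425 + 48*I/425)*exp(1/2)

Final answer: (-114/425 + 48*I/425)*exp(1/2)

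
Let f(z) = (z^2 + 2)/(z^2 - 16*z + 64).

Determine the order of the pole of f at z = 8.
Factor the denominator:
  z^2 - 16*z + 64 = (z - 8)^2

The numerator P(z) = z^2 + 2 has P(8) = 66 ≠ 0, so no factor of (z - 8) cancels.
Near z = 8 we can therefore write f(z) = g(z)/(z - 8)^2 with g analytic at 8 and g(8) ≠ 0 (g is just the numerator).

Hence z = 8 is a pole of order 2.

Final answer: 2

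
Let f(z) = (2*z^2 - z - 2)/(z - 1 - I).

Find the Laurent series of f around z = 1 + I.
Put w = z - (1 + I), i.e. z = w + 1 + I. The denominator is w, so it suffices to rewrite the numerator in powers of w.

P(z) = 2*z^2 - z - 2
P(w + 1 + I) = -3 + 3*I + (3 + 4*I)*w + 2*w^2

Dividing each term by w:
  f = (-3 + 3*I)/w + 3 + 4*I + 2*w

Substituting back w = z - 1 - I:
  f(z) = (-3 + 3*I)/(z - 1 - I) + 3 + 4*I + 2*(z - 1 - I)

The series is finite because the numerator is a polynomial; the negative powers form the principal part, and the coefficient of 1/(z - 1 - I) gives Res(f, 1 + I) = -3 + 3*I.

Final answer: (-3 + 3*I)/(z - 1 - I) + 3 + 4*I + 2*(z - 1 - I)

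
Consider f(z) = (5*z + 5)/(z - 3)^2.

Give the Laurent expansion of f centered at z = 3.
Put w = z - (3), i.e. z = w + 3. The denominator is w^2, so it suffices to rewrite the numerator in powers of w.

P(z) = 5*z + 5
P(w + 3) = 20 + 5*w

Dividing each term by w^2:
  f = 20/w^2 + 5/w

Substituting back w = z - 3:
  f(z) = 20/(z - 3)^2 + 5/(z - 3)

The series is finite because the numerator is a polynomial; the negative powers form the principal part, and the coefficient of 1/(z - 3) gives Res(f, 3) = 5.

Final answer: 20/(z - 3)^2 + 5/(z - 3)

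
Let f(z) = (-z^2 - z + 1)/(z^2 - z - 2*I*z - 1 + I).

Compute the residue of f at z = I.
Write f(z) = P(z)/Q(z) with P(z) = -z^2 - z + 1 and Q(z) = z^2 - z - 2*I*z - 1 + I.
The denominator factors as Q(z) = (z - 1 - I)*(z - I), so z = I is a simple zero of Q and P is analytic there; z = I is therefore a simple pole and
  Res(f, z₀) = P(z₀)/Q'(z₀).

Q'(z) = 2*z - 1 - 2*I, so Q'(I) = -1.
P(I) = 2 - I.

Res(f, I) = (2 - I)/(-1) = -2 + I

Final answer: -2 + I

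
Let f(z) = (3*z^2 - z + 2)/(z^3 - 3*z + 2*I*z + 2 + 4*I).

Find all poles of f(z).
{-2, I, 2 - I}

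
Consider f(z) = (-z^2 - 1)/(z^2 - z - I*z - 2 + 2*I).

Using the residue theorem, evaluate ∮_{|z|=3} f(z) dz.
By the residue theorem, ∮_C f(z) dz = 2πi · (sum of the residues of f at the poles inside |z| = 3).

The denominator factors as (z - 2)*(z + 1 - I), so the singularities of f are simple poles at z = 2, z = -1 + I.
  |2|² = 4 < 9 = 3², so this pole is inside the contour.
  |-1 + I|² = 2 < 9 = 3², so this pole is inside the contour.

With P(z) = -z^2 - 1 and Q(z) = z^2 - z - I*z - 2 + 2*I, each pole is simple, so Res(f, z₀) = P(z₀)/Q'(z₀) with Q'(z) = 2*z - 1 - I.
  Res(f, 2) = P(2)/Q'(2) = (-5)/(3 - I) = -3/2 - I/2
  Res(f, -1 + I) = P(-1 + I)/Q'(-1 + I) = (-1 + 2*I)/(-3 + I) = 1/2 - I/2

Sum of residues inside C: -1 - I
∮_C f(z) dz = 2πi · (-1 - I) = pi*(2 - 2*I)

Final answer: pi*(2 - 2*I)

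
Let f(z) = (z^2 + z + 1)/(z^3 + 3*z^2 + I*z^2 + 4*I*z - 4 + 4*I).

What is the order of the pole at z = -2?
2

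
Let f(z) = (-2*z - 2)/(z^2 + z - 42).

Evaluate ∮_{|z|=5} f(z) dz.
0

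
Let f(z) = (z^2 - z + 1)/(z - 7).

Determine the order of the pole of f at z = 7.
1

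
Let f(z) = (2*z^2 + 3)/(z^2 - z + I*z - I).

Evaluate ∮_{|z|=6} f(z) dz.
pi*(4 + 4*I)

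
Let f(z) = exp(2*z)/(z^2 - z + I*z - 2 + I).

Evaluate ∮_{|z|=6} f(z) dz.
By the residue theorem, ∮_C f(z) dz = 2πi · (sum of the residues of f at the poles inside |z| = 6).

The denominator factors as (z + 1)*(z - 2 + I), so the singularities of f are simple poles at z = -1, z = 2 - I.
  |-1|² = 1 < 36 = 6², so this pole is inside the contour.
  |2 - I|² = 5 < 36 = 6², so this pole is inside the contour.

With P(z) = exp(2*z) and Q(z) = z^2 - z + I*z - 2 + I, each pole is simple, so Res(f, z₀) = P(z₀)/Q'(z₀) with Q'(z) = 2*z - 1 + I.
  Res(f, -1) = P(-1)/Q'(-1) = (exp(-2))/(-3 + I) = (-3/10 - I/10)*exp(-2)
  Res(f, 2 - I) = P(2 - I)/Q'(2 - I) = (exp(4 - 2*I))/(3 - I) = (3/10 + I/10)*exp(4 - 2*I)

Sum of residues inside C: (3/10 + I/10)*exp(4 - 2*I) + (-3/10 - I/10)*exp(-2)
∮_C f(z) dz = 2πi · ((3/10 + I/10)*exp(4 - 2*I) + (-3/10 - I/10)*exp(-2)) = pi*(-1/5 + 3*I/5)*exp(4 - 2*I) + pi*(1/5 - 3*I/5)*exp(-2)

Final answer: pi*(-1/5 + 3*I/5)*exp(4 - 2*I) + pi*(1/5 - 3*I/5)*exp(-2)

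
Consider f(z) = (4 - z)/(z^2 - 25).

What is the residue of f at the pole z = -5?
Write f(z) = P(z)/Q(z) with P(z) = 4 - z and Q(z) = z^2 - 25.
The denominator factors as Q(z) = (z + 5)*(z - 5), so z = -5 is a simple zero of Q and P is analytic there; z = -5 is therefore a simple pole and
  Res(f, z₀) = P(z₀)/Q'(z₀).

Q'(z) = 2*z, so Q'(-5) = -10.
P(-5) = 9.

Res(f, -5) = (9)/(-10) = -9/10

Final answer: -9/10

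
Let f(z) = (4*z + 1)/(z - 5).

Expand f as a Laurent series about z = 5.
Put w = z - (5), i.e. z = w + 5. The denominator is w, so it suffices to rewrite the numerator in powers of w.

P(z) = 4*z + 1
P(w + 5) = 21 + 4*w

Dividing each term by w:
  f = 21/w + 4

Substituting back w = z - 5:
  f(z) = 21/(z - 5) + 4

The series is finite because the numerator is a polynomial; the negative powers form the principal part, and the coefficient of 1/(z - 5) gives Res(f, 5) = 21.

Final answer: 21/(z - 5) + 4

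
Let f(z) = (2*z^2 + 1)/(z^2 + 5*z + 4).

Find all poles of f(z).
{-4, -1}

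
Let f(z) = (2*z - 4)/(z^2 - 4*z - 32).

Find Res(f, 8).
1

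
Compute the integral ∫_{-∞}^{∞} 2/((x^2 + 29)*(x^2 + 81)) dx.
Let f(z) = 2/((z^2 + 29)*(z^2 + 81)). The denominator has no real zeros and deg Q - deg P = 4 ≥ 2, so the integral of f over the upper semicircle |z| = R tends to 0 as R → ∞. Closing the contour in the upper half-plane,
  ∫_{-∞}^{∞} f(x) dx = 2πi · Σ Res(f, z_k)  over the poles with Im z_k > 0.

Zeros of the denominator: z^2 + 29 = 0 gives z = ±sqrt(29)*I; z^2 + 81 = 0 gives z = ±9*I.
Upper half-plane: z = 9*I, z = sqrt(29)*I (simple).

Each pole is a simple zero of Q(z) = z^4 + 110*z^2 + 2349, so Res(f, z₀) = P(z₀)/Q'(z₀) with P(z) = 2, Q'(z) = 4*z^3 + 220*z:
  Res(f, 9*I) = (2)/(-936*I) = I/468
  Res(f, sqrt(29)*I) = (2)/(104*sqrt(29)*I) = -sqrt(29)*I/1508

Sum of residues: I*(29 - 9*sqrt(29))/13572
∫_{-∞}^{∞} f(x) dx = 2πi · (I*(29 - 9*sqrt(29))/13572) = pi*(-29 + 9*sqrt(29))/6786

Final answer: pi*(-29 + 9*sqrt(29))/6786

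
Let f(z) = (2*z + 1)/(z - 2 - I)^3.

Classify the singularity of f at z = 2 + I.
Write f(z) = g(z)/(z - 2 - I)^3 with g(z) = 2*z + 1.
g is entire and g(2 + I) = 5 + 2*I ≠ 0, so no factor of (z - 2 - I) cancels: the Laurent expansion of f about z = 2 + I starts at the power -3, i.e. lim_{z→z₀} (z - z₀)^3 f(z) = 5 + 2*I is finite and nonzero.
So z = 2 + I is a pole of order 3.

Final answer: pole of order 3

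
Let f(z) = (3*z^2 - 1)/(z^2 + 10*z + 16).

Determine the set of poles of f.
The singularities of f are the zeros of the denominator. Factoring,
  z^2 + 10*z + 16 = (z + 8)*(z + 2)
so the candidates are z = -8, z = -2.

Check the numerator P(z) = 3*z^2 - 1 at each one:
  P(-8) = 191 ≠ 0, so z = -8 is a (simple) pole.
  P(-2) = 11 ≠ 0, so z = -2 is a (simple) pole.

Poles of f: {-8, -2}

Final answer: {-8, -2}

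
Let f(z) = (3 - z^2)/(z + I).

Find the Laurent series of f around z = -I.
Put w = z - (-I), i.e. z = w - I. The denominator is w, so it suffices to rewrite the numerator in powers of w.

P(z) = 3 - z^2
P(w - I) = 4 + 2*I*w - w^2

Dividing each term by w:
  f = 4/w + 2*I - w

Substituting back w = z + I:
  f(z) = 4/(z + I) + 2*I - (z + I)

The series is finite because the numerator is a polynomial; the negative powers form the principal part, and the coefficient of 1/(z + I) gives Res(f, -I) = 4.

Final answer: 4/(z + I) + 2*I - (z + I)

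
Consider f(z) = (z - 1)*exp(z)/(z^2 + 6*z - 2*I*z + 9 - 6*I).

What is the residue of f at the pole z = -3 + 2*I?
Write f(z) = P(z)/Q(z) with P(z) = (z - 1)*exp(z) and Q(z) = z^2 + 6*z - 2*I*z + 9 - 6*I.
The denominator factors as Q(z) = (z + 3 - 2*I)*(z + 3), so z = -3 + 2*I is a simple zero of Q and P is analytic there; z = -3 + 2*I is therefore a simple pole and
  Res(f, z₀) = P(z₀)/Q'(z₀).

Q'(z) = 2*z + 6 - 2*I, so Q'(-3 + 2*I) = 2*I.
P(-3 + 2*I) = (-4 + 2*I)*exp(-3 + 2*I).

Res(f, -3 + 2*I) = ((-4 + 2*I)*exp(-3 + 2*I))/(2*I) = (1 + 2*I)*exp(-3 + 2*I)

Final answer: (1 + 2*I)*exp(-3 + 2*I)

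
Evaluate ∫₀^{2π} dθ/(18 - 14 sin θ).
Call the integral J. The integrand is 2π-periodic and we integrate over a full period, so shifting θ does not change the value (θ → θ + π/2 turns sin θ into cos θ; θ → θ + π flips the sign of the trig term). Hence
  J = ∫₀^{2π} dθ/(18 + 14 cos θ).
Put z = e^{iθ}: then cos θ = (z + 1/z)/2, dθ = dz/(iz), and z runs once counterclockwise around |z| = 1:
  J = ∮_{|z|=1} 1/(18 + 14*(z + 1/z)/2) · dz/(iz) = (2/i) ∮_{|z|=1} dz/(14*z^2 + 36*z + 14).
The roots of 14*z^2 + 36*z + 14 are z = (-18 ± sqrt(18^2 - 14^2))/14, with sqrt(128) = 8*sqrt(2); their product is 1, so only z₊ = -9/7 + 4*sqrt(2)/7 lies inside the unit circle (z₋ = -9/7 - 4*sqrt(2)/7 lies outside).
z₊ is a simple zero of q(z) = 14*z^2 + 36*z + 14, so Res(1/q, z₊) = 1/q'(z₊) with q'(z) = 28*z + 36; and q'(z₊) = 14*(z₊ - z₋) = 16*sqrt(2).
Therefore J = (2/i) · 2πi · 1/(16*sqrt(2)) = 2*pi/(8*sqrt(2)) = sqrt(2)*pi/8

Final answer: sqrt(2)*pi/8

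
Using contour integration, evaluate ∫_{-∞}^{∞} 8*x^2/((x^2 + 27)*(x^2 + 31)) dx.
2*pi*(-3*sqrt(3) + sqrt(31))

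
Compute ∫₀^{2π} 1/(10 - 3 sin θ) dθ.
2*sqrt(91)*pi/91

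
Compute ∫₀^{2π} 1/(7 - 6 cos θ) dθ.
2*sqrt(13)*pi/13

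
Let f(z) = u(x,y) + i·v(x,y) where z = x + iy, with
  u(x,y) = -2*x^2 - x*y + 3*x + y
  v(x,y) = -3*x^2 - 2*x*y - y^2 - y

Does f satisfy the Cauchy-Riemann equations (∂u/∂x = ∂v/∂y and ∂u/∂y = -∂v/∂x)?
∂u/∂x = -4*x - y + 3
∂v/∂y = -2*x - 2*y - 1
∂u/∂y = 1 - x
∂v/∂x = -6*x - 2*y
∂u/∂x ≠ ∂v/∂y and ∂u/∂y ≠ -∂v/∂x; the Cauchy-Riemann equations are not satisfied, so f is not analytic.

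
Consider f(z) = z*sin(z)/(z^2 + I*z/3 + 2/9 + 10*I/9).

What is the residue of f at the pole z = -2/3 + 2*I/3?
Write f(z) = P(z)/Q(z) with P(z) = z*sin(z) and Q(z) = z^2 + I*z/3 + 2/9 + 10*I/9.
The denominator factors as Q(z) = (z - 2/3 + I)*(z + 2/3 - 2*I/3), so z = -2/3 + 2*I/3 is a simple zero of Q and P is analytic there; z = -2/3 + 2*I/3 is therefore a simple pole and
  Res(f, z₀) = P(z₀)/Q'(z₀).

Q'(z) = 2*z + I/3, so Q'(-2/3 + 2*I/3) = -4/3 + 5*I/3.
P(-2/3 + 2*I/3) = (2/3 - 2*I/3)*sin(2/3 - 2*I/3).

Res(f, -2/3 + 2*I/3) = ((2/3 - 2*I/3)*sin(2/3 - 2*I/3))/(-4/3 + 5*I/3) = (-18/41 - 2*I/41)*sin(2/3 - 2*I/3)

Final answer: (-18/41 - 2*I/41)*sin(2/3 - 2*I/3)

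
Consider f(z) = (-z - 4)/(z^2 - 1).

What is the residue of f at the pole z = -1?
Write f(z) = P(z)/Q(z) with P(z) = -z - 4 and Q(z) = z^2 - 1.
The denominator factors as Q(z) = (z + 1)*(z - 1), so z = -1 is a simple zero of Q and P is analytic there; z = -1 is therefore a simple pole and
  Res(f, z₀) = P(z₀)/Q'(z₀).

Q'(z) = 2*z, so Q'(-1) = -2.
P(-1) = -3.

Res(f, -1) = (-3)/(-2) = 3/2

Final answer: 3/2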